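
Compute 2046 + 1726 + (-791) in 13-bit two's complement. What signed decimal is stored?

2046 + 1726 = 3772 (0111010111100)
3772 + (-791) = 2981 (0101110100101)

2981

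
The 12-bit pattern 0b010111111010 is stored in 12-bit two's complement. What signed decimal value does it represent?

MSB is 0, so the value is non-negative: 010111111010 = 1530.

1530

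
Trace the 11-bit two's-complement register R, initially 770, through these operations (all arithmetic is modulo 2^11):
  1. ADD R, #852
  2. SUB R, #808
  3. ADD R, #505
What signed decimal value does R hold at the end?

Start: R = 770 = 01100000010.
R = 770 + 852 = 1622; wraps to -426 = 11001010110
R = -426 − 808 = -1234; wraps to 814 = 01100101110
R = 814 + 505 = 1319; wraps to -729 = 10100100111

-729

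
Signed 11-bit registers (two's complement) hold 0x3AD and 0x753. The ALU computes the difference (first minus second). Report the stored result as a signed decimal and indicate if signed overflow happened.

0x3AD = 01110101101 = 941 (signed)
0x753 = 11101010011 = -173 (signed)
Subtract via negate-and-add: invert 11101010011 + 1 = 00010101101 (i.e. 173).
  01110101101
+ 00010101101
= 10001011010
Result 10001011010: MSB = 1 → 1114 − 2048 = -934.
Both addends (after negating the subtrahend) are non-negative but the stored result is negative: signed overflow. The true value 941 − (-173) = 1114 lies outside [-1024, 1023].

-934; overflow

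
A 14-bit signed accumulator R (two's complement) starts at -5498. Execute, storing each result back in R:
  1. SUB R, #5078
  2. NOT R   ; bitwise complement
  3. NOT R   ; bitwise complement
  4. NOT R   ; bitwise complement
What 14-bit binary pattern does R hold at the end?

Start: R = -5498 = 10101010000110.
R = -5498 − 5078 = -10576; wraps to 5808 = 01011010110000
R = NOT 01011010110000 = 10100101001111 = -5809
R = NOT 10100101001111 = 01011010110000 = 5808
R = NOT 01011010110000 = 10100101001111 = -5809

10100101001111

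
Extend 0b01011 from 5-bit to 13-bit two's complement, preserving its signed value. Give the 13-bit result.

0000000001011

MSB of 01011 is 0; replicate it into the new high bits.
00000000|01011 → 0000000001011 (still 11).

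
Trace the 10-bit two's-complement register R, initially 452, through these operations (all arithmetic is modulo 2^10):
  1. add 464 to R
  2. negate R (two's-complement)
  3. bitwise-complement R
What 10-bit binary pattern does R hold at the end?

1110010011

Start: R = 452 = 0111000100.
R = 452 + 464 = 916; wraps to -108 = 1110010100
R = −(-108) = 108 = 0001101100
R = NOT 0001101100 = 1110010011 = -109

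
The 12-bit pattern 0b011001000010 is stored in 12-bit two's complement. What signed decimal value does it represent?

MSB is 0, so the value is non-negative: 011001000010 = 1602.

1602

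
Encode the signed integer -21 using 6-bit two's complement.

|-21| = 21 = 010101 in 6 bits.
Invert the bits: 101010. Add 1: 101011.
Check: 101011 reads as 43 − 64 = -21.

101011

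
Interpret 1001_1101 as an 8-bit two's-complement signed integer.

-99

MSB is 1, so the value is negative.
Unsigned reading: 157. Subtract 2^8 = 256: 157 − 256 = -99.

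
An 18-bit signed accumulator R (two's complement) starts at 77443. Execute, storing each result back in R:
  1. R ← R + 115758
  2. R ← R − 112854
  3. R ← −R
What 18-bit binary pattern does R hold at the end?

Start: R = 77443 = 010010111010000011.
R = 77443 + 115758 = 193201; wraps to -68943 = 101111001010110001
R = -68943 − 112854 = -181797; wraps to 80347 = 010011100111011011
R = −(80347) = -80347 = 101100011000100101

101100011000100101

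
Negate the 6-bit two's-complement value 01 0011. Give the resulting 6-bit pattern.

Invert: 101100. Add 1: 101101.

101101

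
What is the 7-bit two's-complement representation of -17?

1101111

|-17| = 17 = 0010001 in 7 bits.
Invert the bits: 1101110. Add 1: 1101111.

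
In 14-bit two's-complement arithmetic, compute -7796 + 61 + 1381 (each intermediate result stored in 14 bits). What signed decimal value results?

-6354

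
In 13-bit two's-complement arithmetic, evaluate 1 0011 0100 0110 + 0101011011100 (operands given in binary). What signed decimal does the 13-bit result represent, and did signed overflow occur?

-478; no overflow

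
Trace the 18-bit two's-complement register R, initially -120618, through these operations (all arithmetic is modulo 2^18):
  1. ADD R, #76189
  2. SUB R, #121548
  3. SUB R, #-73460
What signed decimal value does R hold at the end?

Start: R = -120618 = 100010100011010110.
R = -120618 + 76189 = -44429 = 110101001001110011
R = -44429 − 121548 = -165977; wraps to 96167 = 010111011110100111
R = 96167 − (-73460) = 169627; wraps to -92517 = 101001011010011011

-92517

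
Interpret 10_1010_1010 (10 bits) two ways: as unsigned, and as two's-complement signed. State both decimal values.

unsigned = 682, signed = -342

Unsigned: 1010101010 = 682.
Signed: MSB=1 → 682 − 1024 = -342.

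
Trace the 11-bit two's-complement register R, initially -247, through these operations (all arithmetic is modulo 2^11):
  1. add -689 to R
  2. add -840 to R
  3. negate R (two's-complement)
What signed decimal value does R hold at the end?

Start: R = -247 = 11100001001.
R = -247 + (-689) = -936 = 10001011000
R = -936 + (-840) = -1776; wraps to 272 = 00100010000
R = −(272) = -272 = 11011110000

-272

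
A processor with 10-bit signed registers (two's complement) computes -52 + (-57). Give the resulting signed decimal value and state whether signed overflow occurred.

-109; no overflow

-52 → 1111001100
-57 → 1111000111
  1111001100
+ 1111000111
= 1110010011  (discard carry-out 1)
Result 1110010011: MSB = 1 → 915 − 1024 = -109.
Both addends are negative and so is the stored result: no signed overflow.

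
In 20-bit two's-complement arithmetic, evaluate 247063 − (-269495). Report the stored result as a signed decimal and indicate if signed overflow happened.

516558; no overflow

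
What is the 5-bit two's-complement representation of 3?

00011

3 is non-negative, so write it directly in 5 bits: 00011.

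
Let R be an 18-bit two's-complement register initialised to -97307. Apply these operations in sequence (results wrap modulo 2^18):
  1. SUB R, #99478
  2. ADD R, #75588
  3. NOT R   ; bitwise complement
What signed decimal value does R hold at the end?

121196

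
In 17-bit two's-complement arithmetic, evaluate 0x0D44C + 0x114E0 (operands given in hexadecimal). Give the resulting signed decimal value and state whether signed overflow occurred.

0x0D44C = 01101010001001100 = 54348 (signed)
0x114E0 = 10001010011100000 = -60192 (signed)
  01101010001001100
+ 10001010011100000
= 11110100100101100
Result 11110100100101100: MSB = 1 → 125228 − 131072 = -5844.
Addends have opposite signs, so signed overflow cannot occur.

-5844; no overflow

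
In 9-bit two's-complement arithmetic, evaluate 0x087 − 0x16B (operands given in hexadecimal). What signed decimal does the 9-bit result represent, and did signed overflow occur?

-228; overflow

0x087 = 010000111 = 135 (signed)
0x16B = 101101011 = -149 (signed)
Subtract via negate-and-add: invert 101101011 + 1 = 010010101 (i.e. 149).
  010000111
+ 010010101
= 100011100
Result 100011100: MSB = 1 → 284 − 512 = -228.
Both addends (after negating the subtrahend) are non-negative but the stored result is negative: signed overflow. The true value 135 − (-149) = 284 lies outside [-256, 255].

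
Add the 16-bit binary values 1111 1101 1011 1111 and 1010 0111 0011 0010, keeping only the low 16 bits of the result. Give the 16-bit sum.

1010010011110001

  1111110110111111
+ 1010011100110010
= 1010010011110001  (discard carry-out 1)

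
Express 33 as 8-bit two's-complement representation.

33 is non-negative, so write it directly in 8 bits: 00100001.

00100001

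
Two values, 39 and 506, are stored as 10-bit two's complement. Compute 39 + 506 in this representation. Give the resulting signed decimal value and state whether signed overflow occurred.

-479; overflow

39 → 0000100111
506 → 0111111010
  0000100111
+ 0111111010
= 1000100001
Result 1000100001: MSB = 1 → 545 − 1024 = -479.
Both addends are non-negative but the stored result is negative: signed overflow. The true value 39 + 506 = 545 lies outside [-512, 511].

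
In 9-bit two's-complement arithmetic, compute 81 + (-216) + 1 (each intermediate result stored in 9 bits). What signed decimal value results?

81 + (-216) = -135 (101111001)
-135 + 1 = -134 (101111010)

-134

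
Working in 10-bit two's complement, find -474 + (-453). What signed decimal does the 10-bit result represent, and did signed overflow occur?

97; overflow

-474 → 1000100110
-453 → 1000111011
  1000100110
+ 1000111011
= 0001100001  (discard carry-out 1)
Result 0001100001: MSB = 0 → value 97.
Both addends are negative but the stored result is non-negative: signed overflow. The true value -474 + (-453) = -927 lies outside [-512, 511].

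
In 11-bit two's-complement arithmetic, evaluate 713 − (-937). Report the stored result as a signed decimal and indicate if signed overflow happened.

713 → 01011001001
-937 → 10001010111
Subtract via negate-and-add: invert 10001010111 + 1 = 01110101001 (i.e. 937).
  01011001001
+ 01110101001
= 11001110010
Result 11001110010: MSB = 1 → 1650 − 2048 = -398.
Both addends (after negating the subtrahend) are non-negative but the stored result is negative: signed overflow. The true value 713 − (-937) = 1650 lies outside [-1024, 1023].

-398; overflow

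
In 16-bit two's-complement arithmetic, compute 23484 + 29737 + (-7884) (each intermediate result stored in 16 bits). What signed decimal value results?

23484 + 29737 = 53221 → wraps to -12315 (1100111111100101)
-12315 + (-7884) = -20199 (1011000100011001)

-20199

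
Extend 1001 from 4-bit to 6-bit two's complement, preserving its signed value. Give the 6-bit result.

MSB of 1001 is 1; replicate it into the new high bits.
11|1001 → 111001 (still -7).

111001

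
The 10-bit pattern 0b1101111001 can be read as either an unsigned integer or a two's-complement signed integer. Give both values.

unsigned = 889, signed = -135

Unsigned: 1101111001 = 889.
Signed: MSB=1 → 889 − 1024 = -135.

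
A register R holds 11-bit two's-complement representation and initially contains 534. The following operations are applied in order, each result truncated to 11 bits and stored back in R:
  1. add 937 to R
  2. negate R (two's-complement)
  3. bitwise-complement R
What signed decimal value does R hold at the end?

-578

Start: R = 534 = 01000010110.
R = 534 + 937 = 1471; wraps to -577 = 10110111111
R = −(-577) = 577 = 01001000001
R = NOT 01001000001 = 10110111110 = -578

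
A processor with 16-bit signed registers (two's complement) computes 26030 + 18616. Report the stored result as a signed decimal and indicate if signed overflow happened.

-20890; overflow

26030 → 0110010110101110
18616 → 0100100010111000
  0110010110101110
+ 0100100010111000
= 1010111001100110
Result 1010111001100110: MSB = 1 → 44646 − 65536 = -20890.
Both addends are non-negative but the stored result is negative: signed overflow. The true value 26030 + 18616 = 44646 lies outside [-32768, 32767].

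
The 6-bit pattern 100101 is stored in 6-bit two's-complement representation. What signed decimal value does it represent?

MSB is 1, so the value is negative.
Invert: 011010. Add 1: 011011 = 27. So the value is −27.

-27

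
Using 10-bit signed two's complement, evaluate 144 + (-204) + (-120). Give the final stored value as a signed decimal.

-180

144 + (-204) = -60 (1111000100)
-60 + (-120) = -180 (1101001100)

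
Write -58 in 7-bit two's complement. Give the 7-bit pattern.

|-58| = 58 = 0111010 in 7 bits.
Invert the bits: 1000101. Add 1: 1000110.
Check: 1000110 reads as 70 − 128 = -58.

1000110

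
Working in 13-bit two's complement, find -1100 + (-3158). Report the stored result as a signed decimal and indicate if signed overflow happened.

3934; overflow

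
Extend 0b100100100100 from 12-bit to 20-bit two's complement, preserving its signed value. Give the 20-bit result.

MSB of 100100100100 is 1; replicate it into the new high bits.
11111111|100100100100 → 11111111100100100100 (still -1756).

11111111100100100100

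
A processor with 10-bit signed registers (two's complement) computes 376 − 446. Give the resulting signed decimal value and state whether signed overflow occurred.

-70; no overflow

376 → 0101111000
446 → 0110111110
Subtract via negate-and-add: invert 0110111110 + 1 = 1001000010 (i.e. -446).
  0101111000
+ 1001000010
= 1110111010
Result 1110111010: MSB = 1 → 954 − 1024 = -70.
Addends (after negating the subtrahend) have opposite signs, so signed overflow cannot occur.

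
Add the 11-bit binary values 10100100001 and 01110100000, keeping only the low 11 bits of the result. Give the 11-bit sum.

00011000001

  10100100001
+ 01110100000
= 00011000001  (discard carry-out 1)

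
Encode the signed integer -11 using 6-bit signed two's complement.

110101

|-11| = 11 = 001011 in 6 bits.
Invert the bits: 110100. Add 1: 110101.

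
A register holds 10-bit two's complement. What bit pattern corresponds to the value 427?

427 is non-negative, so write it directly in 10 bits: 0110101011.

0110101011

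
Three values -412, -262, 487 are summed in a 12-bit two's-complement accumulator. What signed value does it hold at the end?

-412 + (-262) = -674 (110101011110)
-674 + 487 = -187 (111101000101)

-187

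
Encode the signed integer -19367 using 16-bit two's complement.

1011010001011001

|-19367| = 19367 = 0100101110100111 in 16 bits.
Invert the bits: 1011010001011000. Add 1: 1011010001011001.
Check: 1011010001011001 reads as 46169 − 65536 = -19367.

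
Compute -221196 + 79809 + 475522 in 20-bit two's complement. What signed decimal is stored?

-221196 + 79809 = -141387 (11011101011110110101)
-141387 + 475522 = 334135 (01010001100100110111)

334135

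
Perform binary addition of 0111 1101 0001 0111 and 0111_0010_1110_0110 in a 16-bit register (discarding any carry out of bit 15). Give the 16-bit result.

1110111111111101

  0111110100010111
+ 0111001011100110
= 1110111111111101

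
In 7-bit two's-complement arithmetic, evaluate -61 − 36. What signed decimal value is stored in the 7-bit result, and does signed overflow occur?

-61 → 1000011
36 → 0100100
Subtract via negate-and-add: invert 0100100 + 1 = 1011100 (i.e. -36).
  1000011
+ 1011100
= 0011111  (discard carry-out 1)
Result 0011111: MSB = 0 → value 31.
Both addends (after negating the subtrahend) are negative but the stored result is non-negative: signed overflow. The true value -61 − 36 = -97 lies outside [-64, 63].

31; overflow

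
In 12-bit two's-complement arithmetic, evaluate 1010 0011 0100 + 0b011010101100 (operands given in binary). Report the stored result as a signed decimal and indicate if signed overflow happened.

1010 0011 0100 → 101000110100 = -1484 (signed)
0b011010101100 → 011010101100 = 1708 (signed)
  101000110100
+ 011010101100
= 000011100000  (discard carry-out 1)
Result 000011100000: MSB = 0 → value 224.
Addends have opposite signs, so signed overflow cannot occur.

224; no overflow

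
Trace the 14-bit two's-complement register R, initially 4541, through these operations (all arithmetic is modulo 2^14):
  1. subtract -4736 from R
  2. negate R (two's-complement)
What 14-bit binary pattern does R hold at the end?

Start: R = 4541 = 01000110111101.
R = 4541 − (-4736) = 9277; wraps to -7107 = 10010000111101
R = −(-7107) = 7107 = 01101111000011

01101111000011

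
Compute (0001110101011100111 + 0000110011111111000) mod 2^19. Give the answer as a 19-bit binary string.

  0001110101011100111
+ 0000110011111111000
= 0010101001011011111

0010101001011011111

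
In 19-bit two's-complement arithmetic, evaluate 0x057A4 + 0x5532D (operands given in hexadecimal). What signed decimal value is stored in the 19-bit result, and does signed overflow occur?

-152879; no overflow

0x057A4 = 0000101011110100100 = 22436 (signed)
0x5532D = 1010101001100101101 = -175315 (signed)
  0000101011110100100
+ 1010101001100101101
= 1011010101011010001
Result 1011010101011010001: MSB = 1 → 371409 − 524288 = -152879.
Addends have opposite signs, so signed overflow cannot occur.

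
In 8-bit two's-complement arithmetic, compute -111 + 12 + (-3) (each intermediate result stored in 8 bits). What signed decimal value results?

-102

-111 + 12 = -99 (10011101)
-99 + (-3) = -102 (10011010)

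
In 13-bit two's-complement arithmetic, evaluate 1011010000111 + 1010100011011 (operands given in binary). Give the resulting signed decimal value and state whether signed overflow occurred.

2978; overflow

1011010000111 = -2425 (signed)
1010100011011 = -2789 (signed)
  1011010000111
+ 1010100011011
= 0101110100010  (discard carry-out 1)
Result 0101110100010: MSB = 0 → value 2978.
Both addends are negative but the stored result is non-negative: signed overflow. The true value -2425 + (-2789) = -5214 lies outside [-4096, 4095].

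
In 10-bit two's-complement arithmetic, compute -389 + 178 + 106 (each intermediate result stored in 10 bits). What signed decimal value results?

-389 + 178 = -211 (1100101101)
-211 + 106 = -105 (1110010111)

-105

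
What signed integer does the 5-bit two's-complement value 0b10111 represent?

-9

MSB is 1, so the value is negative.
Unsigned reading: 23. Subtract 2^5 = 32: 23 − 32 = -9.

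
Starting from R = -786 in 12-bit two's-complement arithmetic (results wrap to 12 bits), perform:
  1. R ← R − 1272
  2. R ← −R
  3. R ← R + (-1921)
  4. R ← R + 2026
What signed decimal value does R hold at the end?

Start: R = -786 = 110011101110.
R = -786 − 1272 = -2058; wraps to 2038 = 011111110110
R = −(2038) = -2038 = 100000001010
R = -2038 + (-1921) = -3959; wraps to 137 = 000010001001
R = 137 + 2026 = 2163; wraps to -1933 = 100001110011

-1933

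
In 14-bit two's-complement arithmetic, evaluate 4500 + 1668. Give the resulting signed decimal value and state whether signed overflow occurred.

6168; no overflow

4500 → 01000110010100
1668 → 00011010000100
  01000110010100
+ 00011010000100
= 01100000011000
Result 01100000011000: MSB = 0 → value 6168.
Both addends are non-negative and so is the stored result: no signed overflow.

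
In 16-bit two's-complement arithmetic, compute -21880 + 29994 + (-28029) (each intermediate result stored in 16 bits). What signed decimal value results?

-19915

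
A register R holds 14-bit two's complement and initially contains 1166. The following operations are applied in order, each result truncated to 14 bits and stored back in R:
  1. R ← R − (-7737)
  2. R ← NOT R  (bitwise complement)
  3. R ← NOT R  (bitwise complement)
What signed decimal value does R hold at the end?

Start: R = 1166 = 00010010001110.
R = 1166 − (-7737) = 8903; wraps to -7481 = 10001011000111
R = NOT 10001011000111 = 01110100111000 = 7480
R = NOT 01110100111000 = 10001011000111 = -7481

-7481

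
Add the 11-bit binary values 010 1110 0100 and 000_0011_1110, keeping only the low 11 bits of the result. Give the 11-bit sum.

01100100010

  01011100100
+ 00000111110
= 01100100010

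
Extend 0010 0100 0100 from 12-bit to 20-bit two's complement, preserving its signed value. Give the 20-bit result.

00000000001001000100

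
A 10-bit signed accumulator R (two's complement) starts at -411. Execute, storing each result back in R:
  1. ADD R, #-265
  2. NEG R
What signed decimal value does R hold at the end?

-348

Start: R = -411 = 1001100101.
R = -411 + (-265) = -676; wraps to 348 = 0101011100
R = −(348) = -348 = 1010100100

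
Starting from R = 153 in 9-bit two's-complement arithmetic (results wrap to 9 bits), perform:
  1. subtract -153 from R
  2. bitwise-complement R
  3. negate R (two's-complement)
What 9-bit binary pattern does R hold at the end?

Start: R = 153 = 010011001.
R = 153 − (-153) = 306; wraps to -206 = 100110010
R = NOT 100110010 = 011001101 = 205
R = −(205) = -205 = 100110011

100110011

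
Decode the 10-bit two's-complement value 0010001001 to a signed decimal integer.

MSB is 0, so the value is non-negative: 0010001001 = 137.

137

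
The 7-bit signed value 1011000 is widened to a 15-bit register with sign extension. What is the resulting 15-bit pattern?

111111111011000

MSB of 1011000 is 1; replicate it into the new high bits.
11111111|1011000 → 111111111011000 (still -40).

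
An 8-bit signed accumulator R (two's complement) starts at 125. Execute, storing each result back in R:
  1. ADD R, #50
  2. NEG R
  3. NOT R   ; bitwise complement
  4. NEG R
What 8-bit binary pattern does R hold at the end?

Start: R = 125 = 01111101.
R = 125 + 50 = 175; wraps to -81 = 10101111
R = −(-81) = 81 = 01010001
R = NOT 01010001 = 10101110 = -82
R = −(-82) = 82 = 01010010

01010010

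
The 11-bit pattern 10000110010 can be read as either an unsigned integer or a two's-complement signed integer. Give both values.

unsigned = 1074, signed = -974

Unsigned: 10000110010 = 1074.
Signed: MSB=1 → 1074 − 2048 = -974.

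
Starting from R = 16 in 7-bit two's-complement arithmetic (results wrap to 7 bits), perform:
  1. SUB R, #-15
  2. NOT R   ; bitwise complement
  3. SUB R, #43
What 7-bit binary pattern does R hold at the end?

Start: R = 16 = 0010000.
R = 16 − (-15) = 31 = 0011111
R = NOT 0011111 = 1100000 = -32
R = -32 − 43 = -75; wraps to 53 = 0110101

0110101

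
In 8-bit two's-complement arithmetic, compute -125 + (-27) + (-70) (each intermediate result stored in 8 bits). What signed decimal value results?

-125 + (-27) = -152 → wraps to 104 (01101000)
104 + (-70) = 34 (00100010)

34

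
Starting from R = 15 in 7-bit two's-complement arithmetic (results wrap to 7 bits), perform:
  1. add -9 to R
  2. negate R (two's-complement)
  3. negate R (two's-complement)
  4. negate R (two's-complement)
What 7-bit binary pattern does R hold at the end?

1111010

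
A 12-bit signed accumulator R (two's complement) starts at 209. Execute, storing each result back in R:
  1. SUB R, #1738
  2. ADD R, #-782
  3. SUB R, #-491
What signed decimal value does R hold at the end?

Start: R = 209 = 000011010001.
R = 209 − 1738 = -1529 = 101000000111
R = -1529 + (-782) = -2311; wraps to 1785 = 011011111001
R = 1785 − (-491) = 2276; wraps to -1820 = 100011100100

-1820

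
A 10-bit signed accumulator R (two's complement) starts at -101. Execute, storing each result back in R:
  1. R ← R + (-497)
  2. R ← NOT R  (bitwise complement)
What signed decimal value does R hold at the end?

-427

Start: R = -101 = 1110011011.
R = -101 + (-497) = -598; wraps to 426 = 0110101010
R = NOT 0110101010 = 1001010101 = -427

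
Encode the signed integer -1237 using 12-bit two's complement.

|-1237| = 1237 = 010011010101 in 12 bits.
Invert the bits: 101100101010. Add 1: 101100101011.

101100101011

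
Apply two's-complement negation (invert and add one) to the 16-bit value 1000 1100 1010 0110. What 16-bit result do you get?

0111001101011010

Invert: 0111001101011001. Add 1: 0111001101011010.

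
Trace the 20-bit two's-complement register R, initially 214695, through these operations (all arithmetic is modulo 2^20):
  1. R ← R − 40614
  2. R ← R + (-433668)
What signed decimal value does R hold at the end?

Start: R = 214695 = 00110100011010100111.
R = 214695 − 40614 = 174081 = 00101010100000000001
R = 174081 + (-433668) = -259587 = 11000000100111111101

-259587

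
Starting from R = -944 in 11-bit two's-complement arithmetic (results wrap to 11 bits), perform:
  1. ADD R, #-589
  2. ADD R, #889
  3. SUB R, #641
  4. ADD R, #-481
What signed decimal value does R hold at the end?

282

Start: R = -944 = 10001010000.
R = -944 + (-589) = -1533; wraps to 515 = 01000000011
R = 515 + 889 = 1404; wraps to -644 = 10101111100
R = -644 − 641 = -1285; wraps to 763 = 01011111011
R = 763 + (-481) = 282 = 00100011010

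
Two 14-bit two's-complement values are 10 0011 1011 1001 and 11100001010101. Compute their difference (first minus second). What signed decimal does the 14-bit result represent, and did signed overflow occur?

10 0011 1011 1001 → 10001110111001 = -7239 (signed)
11100001010101 = -1963 (signed)
Subtract via negate-and-add: invert 11100001010101 + 1 = 00011110101011 (i.e. 1963).
  10001110111001
+ 00011110101011
= 10101101100100
Result 10101101100100: MSB = 1 → 11108 − 16384 = -5276.
Addends (after negating the subtrahend) have opposite signs, so signed overflow cannot occur.

-5276; no overflow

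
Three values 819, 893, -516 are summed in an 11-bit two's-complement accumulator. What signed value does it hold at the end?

-852

819 + 893 = 1712 → wraps to -336 (11010110000)
-336 + (-516) = -852 (10010101100)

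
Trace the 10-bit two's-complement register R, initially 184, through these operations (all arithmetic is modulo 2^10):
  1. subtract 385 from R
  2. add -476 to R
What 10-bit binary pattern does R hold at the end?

Start: R = 184 = 0010111000.
R = 184 − 385 = -201 = 1100110111
R = -201 + (-476) = -677; wraps to 347 = 0101011011

0101011011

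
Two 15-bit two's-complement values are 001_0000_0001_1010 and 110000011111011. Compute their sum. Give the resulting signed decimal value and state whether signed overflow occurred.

001_0000_0001_1010 → 001000000011010 = 4122 (signed)
110000011111011 = -7941 (signed)
  001000000011010
+ 110000011111011
= 111000100010101
Result 111000100010101: MSB = 1 → 28949 − 32768 = -3819.
Addends have opposite signs, so signed overflow cannot occur.

-3819; no overflow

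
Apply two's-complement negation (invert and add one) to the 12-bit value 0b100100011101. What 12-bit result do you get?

Invert: 011011100010. Add 1: 011011100011.
Check: 100100011101 = -1763, 011011100011 = 1763.

011011100011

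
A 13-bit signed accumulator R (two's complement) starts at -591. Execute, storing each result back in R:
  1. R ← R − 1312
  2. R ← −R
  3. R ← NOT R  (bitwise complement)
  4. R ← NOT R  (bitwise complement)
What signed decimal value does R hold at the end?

1903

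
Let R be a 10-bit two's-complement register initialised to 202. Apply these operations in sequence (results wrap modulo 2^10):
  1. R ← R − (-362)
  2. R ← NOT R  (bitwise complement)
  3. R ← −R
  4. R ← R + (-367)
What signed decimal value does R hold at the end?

198

Start: R = 202 = 0011001010.
R = 202 − (-362) = 564; wraps to -460 = 1000110100
R = NOT 1000110100 = 0111001011 = 459
R = −(459) = -459 = 1000110101
R = -459 + (-367) = -826; wraps to 198 = 0011000110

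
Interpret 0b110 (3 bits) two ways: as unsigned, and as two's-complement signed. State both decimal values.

Unsigned: 110 = 6.
Signed: MSB=1 → 6 − 8 = -2.

unsigned = 6, signed = -2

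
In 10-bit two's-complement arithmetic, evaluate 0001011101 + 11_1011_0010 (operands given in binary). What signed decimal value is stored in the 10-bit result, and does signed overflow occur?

0001011101 = 93 (signed)
11_1011_0010 → 1110110010 = -78 (signed)
  0001011101
+ 1110110010
= 0000001111  (discard carry-out 1)
Result 0000001111: MSB = 0 → value 15.
Addends have opposite signs, so signed overflow cannot occur.

15; no overflow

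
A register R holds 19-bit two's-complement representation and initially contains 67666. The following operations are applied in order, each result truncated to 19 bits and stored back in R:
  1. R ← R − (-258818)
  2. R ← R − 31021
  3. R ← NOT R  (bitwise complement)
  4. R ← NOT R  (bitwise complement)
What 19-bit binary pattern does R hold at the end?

1001000001000100111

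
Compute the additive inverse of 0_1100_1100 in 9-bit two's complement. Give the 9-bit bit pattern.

100110100

Invert: 100110011. Add 1: 100110100.
Check: 011001100 = 204, 100110100 = -204.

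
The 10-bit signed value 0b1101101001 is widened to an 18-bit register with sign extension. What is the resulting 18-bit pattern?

111111111101101001

MSB of 1101101001 is 1; replicate it into the new high bits.
11111111|1101101001 → 111111111101101001 (still -151).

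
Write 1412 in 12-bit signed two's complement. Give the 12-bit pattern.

1412 is non-negative, so write it directly in 12 bits: 010110000100.

010110000100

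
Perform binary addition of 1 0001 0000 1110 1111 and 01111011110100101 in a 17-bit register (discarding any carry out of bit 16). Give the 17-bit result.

00000100010010100

  10001000011101111
+ 01111011110100101
= 00000100010010100  (discard carry-out 1)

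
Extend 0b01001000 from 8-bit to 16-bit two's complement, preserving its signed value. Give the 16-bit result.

MSB of 01001000 is 0; replicate it into the new high bits.
00000000|01001000 → 0000000001001000 (still 72).

0000000001001000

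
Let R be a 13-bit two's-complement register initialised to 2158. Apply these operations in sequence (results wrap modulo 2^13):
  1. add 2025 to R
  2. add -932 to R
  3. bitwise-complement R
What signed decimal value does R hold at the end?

-3252

Start: R = 2158 = 0100001101110.
R = 2158 + 2025 = 4183; wraps to -4009 = 1000001010111
R = -4009 + (-932) = -4941; wraps to 3251 = 0110010110011
R = NOT 0110010110011 = 1001101001100 = -3252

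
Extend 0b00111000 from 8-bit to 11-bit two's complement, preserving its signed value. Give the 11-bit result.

MSB of 00111000 is 0; replicate it into the new high bits.
000|00111000 → 00000111000 (still 56).

00000111000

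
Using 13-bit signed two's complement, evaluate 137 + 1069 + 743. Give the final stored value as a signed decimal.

1949

137 + 1069 = 1206 (0010010110110)
1206 + 743 = 1949 (0011110011101)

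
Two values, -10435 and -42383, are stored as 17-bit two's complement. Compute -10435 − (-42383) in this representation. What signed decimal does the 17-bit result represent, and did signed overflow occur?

31948; no overflow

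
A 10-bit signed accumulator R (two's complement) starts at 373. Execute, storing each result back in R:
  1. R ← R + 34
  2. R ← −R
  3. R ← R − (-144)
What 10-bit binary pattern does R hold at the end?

Start: R = 373 = 0101110101.
R = 373 + 34 = 407 = 0110010111
R = −(407) = -407 = 1001101001
R = -407 − (-144) = -263 = 1011111001

1011111001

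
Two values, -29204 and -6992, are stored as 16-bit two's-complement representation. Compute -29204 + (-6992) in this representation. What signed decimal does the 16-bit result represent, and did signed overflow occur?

-29204 → 1000110111101100
-6992 → 1110010010110000
  1000110111101100
+ 1110010010110000
= 0111001010011100  (discard carry-out 1)
Result 0111001010011100: MSB = 0 → value 29340.
Both addends are negative but the stored result is non-negative: signed overflow. The true value -29204 + (-6992) = -36196 lies outside [-32768, 32767].

29340; overflow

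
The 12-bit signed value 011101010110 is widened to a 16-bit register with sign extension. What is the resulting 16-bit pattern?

0000011101010110

MSB of 011101010110 is 0; replicate it into the new high bits.
0000|011101010110 → 0000011101010110 (still 1878).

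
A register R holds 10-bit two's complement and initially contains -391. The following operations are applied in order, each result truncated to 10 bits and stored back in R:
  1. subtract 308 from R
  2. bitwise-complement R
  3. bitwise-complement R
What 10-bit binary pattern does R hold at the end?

0101000101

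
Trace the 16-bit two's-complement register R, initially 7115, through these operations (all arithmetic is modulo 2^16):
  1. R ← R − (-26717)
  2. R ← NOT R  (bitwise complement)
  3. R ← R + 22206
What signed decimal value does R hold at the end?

-11627

Start: R = 7115 = 0001101111001011.
R = 7115 − (-26717) = 33832; wraps to -31704 = 1000010000101000
R = NOT 1000010000101000 = 0111101111010111 = 31703
R = 31703 + 22206 = 53909; wraps to -11627 = 1101001010010101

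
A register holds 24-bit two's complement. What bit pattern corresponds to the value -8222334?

100000101000100110000010

|-8222334| = 8222334 = 011111010111011001111110 in 24 bits.
Invert the bits: 100000101000100110000001. Add 1: 100000101000100110000010.
Check: 100000101000100110000010 reads as 8554882 − 16777216 = -8222334.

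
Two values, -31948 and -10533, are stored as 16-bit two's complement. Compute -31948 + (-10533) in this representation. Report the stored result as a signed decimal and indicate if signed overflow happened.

23055; overflow

-31948 → 1000001100110100
-10533 → 1101011011011011
  1000001100110100
+ 1101011011011011
= 0101101000001111  (discard carry-out 1)
Result 0101101000001111: MSB = 0 → value 23055.
Both addends are negative but the stored result is non-negative: signed overflow. The true value -31948 + (-10533) = -42481 lies outside [-32768, 32767].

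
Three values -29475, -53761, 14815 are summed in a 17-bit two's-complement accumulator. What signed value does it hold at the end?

62651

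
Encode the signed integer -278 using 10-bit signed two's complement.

|-278| = 278 = 0100010110 in 10 bits.
Invert the bits: 1011101001. Add 1: 1011101010.

1011101010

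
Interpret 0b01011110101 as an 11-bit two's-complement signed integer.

757

MSB is 0, so the value is non-negative: 01011110101 = 757.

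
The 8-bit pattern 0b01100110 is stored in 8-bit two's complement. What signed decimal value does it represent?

MSB is 0, so the value is non-negative: 01100110 = 102.

102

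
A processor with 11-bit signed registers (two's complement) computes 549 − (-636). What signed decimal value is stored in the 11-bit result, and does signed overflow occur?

549 → 01000100101
-636 → 10110000100
Subtract via negate-and-add: invert 10110000100 + 1 = 01001111100 (i.e. 636).
  01000100101
+ 01001111100
= 10010100001
Result 10010100001: MSB = 1 → 1185 − 2048 = -863.
Both addends (after negating the subtrahend) are non-negative but the stored result is negative: signed overflow. The true value 549 − (-636) = 1185 lies outside [-1024, 1023].

-863; overflow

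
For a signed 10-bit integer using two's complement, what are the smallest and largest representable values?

min = -512, max = 511

Minimum: −2^9 = -512.
Maximum: 2^9 − 1 = 511.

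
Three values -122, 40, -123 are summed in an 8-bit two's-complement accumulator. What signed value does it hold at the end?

51

-122 + 40 = -82 (10101110)
-82 + (-123) = -205 → wraps to 51 (00110011)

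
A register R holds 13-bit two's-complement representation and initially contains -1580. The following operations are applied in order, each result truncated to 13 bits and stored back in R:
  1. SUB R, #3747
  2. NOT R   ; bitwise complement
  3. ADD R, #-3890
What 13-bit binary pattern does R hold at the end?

Start: R = -1580 = 1100111010100.
R = -1580 − 3747 = -5327; wraps to 2865 = 0101100110001
R = NOT 0101100110001 = 1010011001110 = -2866
R = -2866 + (-3890) = -6756; wraps to 1436 = 0010110011100

0010110011100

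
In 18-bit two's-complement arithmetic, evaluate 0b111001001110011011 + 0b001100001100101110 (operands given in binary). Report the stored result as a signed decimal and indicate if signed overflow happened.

0b111001001110011011 → 111001001110011011 = -27749 (signed)
0b001100001100101110 → 001100001100101110 = 49966 (signed)
  111001001110011011
+ 001100001100101110
= 000101011011001001  (discard carry-out 1)
Result 000101011011001001: MSB = 0 → value 22217.
Addends have opposite signs, so signed overflow cannot occur.

22217; no overflow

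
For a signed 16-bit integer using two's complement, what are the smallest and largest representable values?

Minimum: −2^15 = -32768.
Maximum: 2^15 − 1 = 32767.

min = -32768, max = 32767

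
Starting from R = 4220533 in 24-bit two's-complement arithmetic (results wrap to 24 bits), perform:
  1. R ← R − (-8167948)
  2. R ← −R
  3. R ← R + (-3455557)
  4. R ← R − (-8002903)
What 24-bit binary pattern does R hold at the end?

Start: R = 4220533 = 010000000110011001110101.
R = 4220533 − (-8167948) = 12388481; wraps to -4388735 = 101111010000100010000001
R = −(-4388735) = 4388735 = 010000101111011101111111
R = 4388735 + (-3455557) = 933178 = 000011100011110100111010
R = 933178 − (-8002903) = 8936081; wraps to -7841135 = 100010000101101010010001

100010000101101010010001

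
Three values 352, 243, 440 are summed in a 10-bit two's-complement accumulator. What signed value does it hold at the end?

11

352 + 243 = 595 → wraps to -429 (1001010011)
-429 + 440 = 11 (0000001011)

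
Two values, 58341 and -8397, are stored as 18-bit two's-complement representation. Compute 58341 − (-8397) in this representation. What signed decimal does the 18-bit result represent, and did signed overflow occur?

58341 → 001110001111100101
-8397 → 111101111100110011
Subtract via negate-and-add: invert 111101111100110011 + 1 = 000010000011001101 (i.e. 8397).
  001110001111100101
+ 000010000011001101
= 010000010010110010
Result 010000010010110010: MSB = 0 → value 66738.
Both addends (after negating the subtrahend) are non-negative and so is the stored result: no signed overflow.

66738; no overflow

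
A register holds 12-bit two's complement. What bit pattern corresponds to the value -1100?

101110110100

|-1100| = 1100 = 010001001100 in 12 bits.
Invert the bits: 101110110011. Add 1: 101110110100.
Check: 101110110100 reads as 2996 − 4096 = -1100.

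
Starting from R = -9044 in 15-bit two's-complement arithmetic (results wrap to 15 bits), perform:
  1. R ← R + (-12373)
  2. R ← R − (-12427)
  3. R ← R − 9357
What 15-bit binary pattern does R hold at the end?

Start: R = -9044 = 101110010101100.
R = -9044 + (-12373) = -21417; wraps to 11351 = 010110001010111
R = 11351 − (-12427) = 23778; wraps to -8990 = 101110011100010
R = -8990 − 9357 = -18347; wraps to 14421 = 011100001010101

011100001010101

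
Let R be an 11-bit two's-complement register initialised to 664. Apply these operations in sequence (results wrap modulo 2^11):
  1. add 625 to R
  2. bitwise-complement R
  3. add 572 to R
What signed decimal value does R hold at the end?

-718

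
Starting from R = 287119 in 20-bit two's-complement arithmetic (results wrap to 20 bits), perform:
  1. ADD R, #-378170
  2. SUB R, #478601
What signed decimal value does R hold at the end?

Start: R = 287119 = 01000110000110001111.
R = 287119 + (-378170) = -91051 = 11101001110001010101
R = -91051 − 478601 = -569652; wraps to 478924 = 01110100111011001100

478924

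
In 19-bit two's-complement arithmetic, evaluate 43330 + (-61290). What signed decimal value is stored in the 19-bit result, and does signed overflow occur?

-17960; no overflow

43330 → 0001010100101000010
-61290 → 1110001000010010110
  0001010100101000010
+ 1110001000010010110
= 1111011100111011000
Result 1111011100111011000: MSB = 1 → 506328 − 524288 = -17960.
Addends have opposite signs, so signed overflow cannot occur.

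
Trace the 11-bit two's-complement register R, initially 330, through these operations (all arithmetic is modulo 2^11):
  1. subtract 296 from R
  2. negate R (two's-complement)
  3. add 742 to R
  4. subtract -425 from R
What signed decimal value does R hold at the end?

Start: R = 330 = 00101001010.
R = 330 − 296 = 34 = 00000100010
R = −(34) = -34 = 11111011110
R = -34 + 742 = 708 = 01011000100
R = 708 − (-425) = 1133; wraps to -915 = 10001101101

-915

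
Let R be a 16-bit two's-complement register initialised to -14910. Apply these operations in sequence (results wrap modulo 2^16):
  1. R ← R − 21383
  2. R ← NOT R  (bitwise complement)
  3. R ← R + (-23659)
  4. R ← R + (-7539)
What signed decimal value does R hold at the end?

Start: R = -14910 = 1100010111000010.
R = -14910 − 21383 = -36293; wraps to 29243 = 0111001000111011
R = NOT 0111001000111011 = 1000110111000100 = -29244
R = -29244 + (-23659) = -52903; wraps to 12633 = 0011000101011001
R = 12633 + (-7539) = 5094 = 0001001111100110

5094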